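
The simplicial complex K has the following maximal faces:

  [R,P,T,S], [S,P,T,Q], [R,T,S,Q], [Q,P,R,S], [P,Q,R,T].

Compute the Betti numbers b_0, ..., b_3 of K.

b_0 = 1, b_1 = 0, b_2 = 0, b_3 = 1.

We work with the vertex ordering P < Q < R < S < T. The simplices of K, each written with vertices in increasing order, are:

  0-simplices (5): P, Q, R, S, T
  1-simplices (10): PQ, PR, PS, PT, QR, QS, QT, RS, RT, ST
  2-simplices (10): PQR, PQS, PQT, PRS, PRT, PST, QRS, QRT, QST, RST
  3-simplices (5): PQRS, PQRT, PQST, PRST, QRST

so the chain groups are C_0 ≅ Z^5, C_1 ≅ Z^10, C_2 ≅ Z^10, C_3 ≅ Z^5.

∂_1: C_1 → C_0 is given by ∂[p,q] = [q] − [p].
The 5×10 boundary matrix has rank 4 and Smith normal form diag(1,1,1,1).

The boundary map ∂_2: C_2 → C_1 acts by ∂[p,q,r] = [q,r] − [p,r] + [p,q]. For instance
  ∂QST = ST − QT + QS,
  ∂PQS = QS − PS + PQ.
As a 10×10 matrix over Z this has rank 6, with invariant factors (1,1,1,1,1,1).

The boundary map ∂_3: C_3 → C_2 sends each 3-simplex σ to the alternating sum Σ_i (−1)^i (σ with its i-th vertex removed). For instance
  ∂PQST = QST − PST + PQT − PQS,
  ∂QRST = RST − QST + QRT − QRS.
As a 10×5 matrix over Z this has rank 4, with invariant factors (1,1,1,1).

Reading off H_k = ker ∂_k / im ∂_{k+1}:

  H_0: rank C_0 − rank ∂_1 = 5 − 4 = 1, and the invariant factors of ∂_1 are all 1, so H_0 ≅ Z.
  H_1: rank ker ∂_1 − rank ∂_2 = (10 − 4) − 6 = 0, and the invariant factors of ∂_2 are all 1, so H_1 ≅ 0.
  H_2: rank ker ∂_2 − rank ∂_3 = (10 − 6) − 4 = 0, and the invariant factors of ∂_3 are all 1, so H_2 ≅ 0.
  H_3: rank ker ∂_3 − rank ∂_4 = (5 − 4) − 0 = 1, and there is no ∂_4, so H_3 ≅ Z.

Hence the Betti numbers are b_0 = 1, b_1 = 0, b_2 = 0, b_3 = 1.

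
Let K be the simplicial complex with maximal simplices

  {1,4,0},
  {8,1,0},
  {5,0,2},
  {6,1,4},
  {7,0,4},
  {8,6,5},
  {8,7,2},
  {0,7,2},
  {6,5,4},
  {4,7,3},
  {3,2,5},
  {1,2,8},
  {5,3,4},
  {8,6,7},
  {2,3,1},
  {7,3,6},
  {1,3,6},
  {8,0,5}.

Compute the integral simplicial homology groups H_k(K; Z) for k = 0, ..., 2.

H_0 = Z,  H_1 = Z ⊕ Z/2Z,  H_2 = 0.

We work with the vertex ordering 0 < 1 < 2 < 3 < 4 < 5 < 6 < 7 < 8. The simplices of K, each written with vertices in increasing order, are:

  0-simplices (9): [0], [1], [2], [3], [4], [5], [6], [7], [8]
  1-simplices (27): (27 of them)
  2-simplices (18): [0,1,4], [0,1,8], [0,2,5], [0,2,7], [0,4,7], [0,5,8], [1,2,3], [1,2,8], [1,3,6], [1,4,6], [2,3,5], [2,7,8], [3,4,5], [3,4,7], [3,6,7], [4,5,6], [5,6,8], [6,7,8]

so the chain groups are C_0 ≅ Z^9, C_1 ≅ Z^27, C_2 ≅ Z^18.

The boundary map ∂_1: C_1 → C_0 sends each edge [p,q] (with p < q) to q − p. For instance
  ∂[3,4] = [4] − [3].
The resulting 9×27 matrix has rank 8, and its Smith normal form has invariant factors (1,1,1,1,1,1,1,1).

The boundary map ∂_2: C_2 → C_1 maps a triangle to the signed sum of its edges. For instance
  ∂[0,5,8] = [5,8] − [0,8] + [0,5],
  ∂[6,7,8] = [7,8] − [6,8] + [6,7].
The 27×18 boundary matrix has rank 18 and Smith normal form diag(1,1,1,1,1,1,1,1,1,1,1,1,1,1,1,1,1,2).

Now H_k = ker ∂_k / im ∂_{k+1}, so:

  H_0: rank C_0 − rank ∂_1 = 9 − 8 = 1, and the invariant factors of ∂_1 are all 1, so H_0 ≅ Z.
  H_1: rank ker ∂_1 − rank ∂_2 = (27 − 8) − 18 = 1, and ∂_2 has invariant factor 2 > 1, so H_1 ≅ Z ⊕ Z/2Z.
  H_2: rank ker ∂_2 − rank ∂_3 = (18 − 18) − 0 = 0, and there is no ∂_3, so H_2 ≅ 0.

(K is a triangulation of the Klein bottle.)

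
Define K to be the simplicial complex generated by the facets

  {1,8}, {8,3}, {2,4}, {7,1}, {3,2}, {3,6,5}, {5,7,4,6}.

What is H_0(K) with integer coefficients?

K has 8 vertices, 13 edges, 5 triangles, 1 3-simplex.
rank ∂_0 = 0, rank ∂_1 = 7 ⇒ b_0 = 8 − 0 − 7 = 1; all invariant factors of ∂_1 are 1 so no torsion. So H_0 = Z.

H_0 = Z.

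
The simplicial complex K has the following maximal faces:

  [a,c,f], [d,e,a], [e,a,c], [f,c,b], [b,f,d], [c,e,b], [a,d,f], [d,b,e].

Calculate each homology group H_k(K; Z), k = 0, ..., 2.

Take the total order a < b < c < d < e < f on the vertex set. Then K (dimension 2) consists of the simplices:

  0-simplices (6): a, b, c, d, e, f
  1-simplices (12): ac, ad, ae, af, bc, bd, be, bf, ce, cf, de, df
  2-simplices (8): ace, acf, ade, adf, bce, bcf, bde, bdf

giving chain groups C_0 ≅ Z^6, C_1 ≅ Z^12, C_2 ≅ Z^8.

∂_1: C_1 → C_0 maps an edge to its endpoints' difference, ∂[p,q] = q − p. For instance
  ∂bc = c − b.
This gives a 6×12 integer matrix of rank 5; reducing to Smith normal form yields diagonal entries (1,1,1,1,1).

Boundary ∂_2: C_2 → C_1 maps a triangle to the signed sum of its edges. For instance
  ∂bde = de − be + bd,
  ∂bdf = df − bf + bd.
This gives a 12×8 integer matrix of rank 7; reducing to Smith normal form yields diagonal entries (1,1,1,1,1,1,1).

Reading off H_k = ker ∂_k / im ∂_{k+1}:

  H_0: rank C_0 − rank ∂_1 = 6 − 5 = 1, and the invariant factors of ∂_1 are all 1, so H_0 ≅ Z.
  H_1: rank ker ∂_1 − rank ∂_2 = (12 − 5) − 7 = 0, and the invariant factors of ∂_2 are all 1, so H_1 ≅ 0.
  H_2: rank ker ∂_2 − rank ∂_3 = (8 − 7) − 0 = 1, and there is no ∂_3, so H_2 ≅ Z.

As a check, the Euler characteristic is 6 − 12 + 8 = 2, which agrees with 1 − 0 + 1 = 2.

H_0 = Z,  H_1 = 0,  H_2 = Z.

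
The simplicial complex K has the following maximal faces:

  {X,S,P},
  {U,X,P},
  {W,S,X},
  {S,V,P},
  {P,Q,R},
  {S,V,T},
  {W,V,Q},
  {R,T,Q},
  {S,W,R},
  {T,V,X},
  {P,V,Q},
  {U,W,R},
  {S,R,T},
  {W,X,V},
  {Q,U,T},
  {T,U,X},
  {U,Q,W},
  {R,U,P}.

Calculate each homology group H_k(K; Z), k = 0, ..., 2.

Take the total order P < Q < R < S < T < U < V < W < X on the vertex set. Then K (dimension 2) consists of the simplices:

  0-simplices (9): P, Q, R, S, T, U, V, W, X
  1-simplices (27): PQ, PR, PS, PU, PV, PX, QR, QT, QU, QV, QW, RS, RT, RU, RW, ST, SV, SW, SX, TU, TV, TX, UW, UX, VW, VX, WX
  2-simplices (18): PQR, PQV, PRU, PSV, PSX, PUX, QRT, QTU, QUW, QVW, RST, RSW, RUW, STV, SWX, TUX, TVX, VWX

so the chain groups are C_0 ≅ Z^9, C_1 ≅ Z^27, C_2 ≅ Z^18.

Boundary ∂_1: C_1 → C_0 maps an edge to its endpoints' difference, ∂[p,q] = q − p. For instance
  ∂QW = W − Q.
The resulting 9×27 matrix has rank 8, and its Smith normal form has invariant factors (1,1,1,1,1,1,1,1).

∂_2: C_2 → C_1 sends each 2-simplex [p,q,r] to [q,r] − [p,r] + [p,q]. For instance
  ∂RST = ST − RT + RS,
  ∂RUW = UW − RW + RU.
The 27×18 boundary matrix has rank 18 and Smith normal form diag(1,1,1,1,1,1,1,1,1,1,1,1,1,1,1,1,1,2).

From H_k ≅ ker(∂_k) / im(∂_{k+1}) we obtain:

  H_0: rank C_0 − rank ∂_1 = 9 − 8 = 1, and the invariant factors of ∂_1 are all 1, so H_0 ≅ Z.
  H_1: rank ker ∂_1 − rank ∂_2 = (27 − 8) − 18 = 1, and ∂_2 has invariant factor 2 > 1, so H_1 ≅ Z ⊕ Z/2Z.
  H_2: rank ker ∂_2 − rank ∂_3 = (18 − 18) − 0 = 0, and there is no ∂_3, so H_2 ≅ 0.

As a check, the Euler characteristic is 9 − 27 + 18 = 0, which agrees with 1 − 1 + 0 = 0.
(K is a triangulation of the Klein bottle.)

H_0 ≅ Z,  H_1 ≅ Z ⊕ Z/2Z,  H_2 = 0.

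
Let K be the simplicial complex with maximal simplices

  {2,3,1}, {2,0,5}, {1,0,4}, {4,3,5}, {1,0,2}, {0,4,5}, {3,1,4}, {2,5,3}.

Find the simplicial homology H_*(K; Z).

H_0 = Z,  H_1 = 0,  H_2 = Z.

Order the vertices as 0 < 1 < 2 < 3 < 4 < 5. Listing each simplex with vertices in this order, K has dimension 2 with simplices:

  0-simplices (6): [0], [1], [2], [3], [4], [5]
  1-simplices (12): [0,1], [0,2], [0,4], [0,5], [1,2], [1,3], [1,4], [2,3], [2,5], [3,4], [3,5], [4,5]
  2-simplices (8): [0,1,2], [0,1,4], [0,2,5], [0,4,5], [1,2,3], [1,3,4], [2,3,5], [3,4,5]

Hence C_0 ≅ Z^6, C_1 ≅ Z^12, C_2 ≅ Z^8.

∂_1: C_1 → C_0 maps an edge to its endpoints' difference, ∂[p,q] = q − p. For instance
  ∂[0,4] = [4] − [0].
The 6×12 boundary matrix has rank 5 and Smith normal form diag(1,1,1,1,1).

Boundary ∂_2: C_2 → C_1 maps a triangle to the signed sum of its edges. For instance
  ∂[0,4,5] = [4,5] − [0,5] + [0,4],
  ∂[1,2,3] = [2,3] − [1,3] + [1,2].
As a 12×8 matrix over Z this has rank 7, with invariant factors (1,1,1,1,1,1,1).

Reading off H_k = ker ∂_k / im ∂_{k+1}:

  H_0: rank C_0 − rank ∂_1 = 6 − 5 = 1, and the invariant factors of ∂_1 are all 1, so H_0 ≅ Z.
  H_1: rank ker ∂_1 − rank ∂_2 = (12 − 5) − 7 = 0, and the invariant factors of ∂_2 are all 1, so H_1 ≅ 0.
  H_2: rank ker ∂_2 − rank ∂_3 = (8 − 7) − 0 = 1, and there is no ∂_3, so H_2 ≅ Z.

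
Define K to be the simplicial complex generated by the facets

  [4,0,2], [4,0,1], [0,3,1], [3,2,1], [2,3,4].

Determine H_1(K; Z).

H_1 ≅ Z.

Order the vertices as 0 < 1 < 2 < 3 < 4. Listing each simplex with vertices in this order, K has dimension 2 with simplices:

  0-simplices (5): [0], [1], [2], [3], [4]
  1-simplices (10): [0,1], [0,2], [0,3], [0,4], [1,2], [1,3], [1,4], [2,3], [2,4], [3,4]
  2-simplices (5): [0,1,3], [0,1,4], [0,2,4], [1,2,3], [2,3,4]

Hence C_0 ≅ Z^5, C_1 ≅ Z^10, C_2 ≅ Z^5.

The boundary map ∂_1: C_1 → C_0 is given by ∂[p,q] = [q] − [p]. For instance
  ∂[2,3] = [3] − [2].
The resulting 5×10 matrix has rank 4, and its Smith normal form has invariant factors (1,1,1,1).

The boundary map ∂_2: C_2 → C_1 sends each 2-simplex [p,q,r] to [q,r] − [p,r] + [p,q]. For instance
  ∂[0,1,3] = [1,3] − [0,3] + [0,1],
  ∂[0,1,4] = [1,4] − [0,4] + [0,1].
This gives a 10×5 integer matrix of rank 5; reducing to Smith normal form yields diagonal entries (1,1,1,1,1).

Computing H_k = (kernel of ∂_k) / (image of ∂_{k+1}):

  H_1: rank ker ∂_1 − rank ∂_2 = (10 − 4) − 5 = 1, and the invariant factors of ∂_2 are all 1, so H_1 ≅ Z.

(K is a triangulation of the Möbius band.)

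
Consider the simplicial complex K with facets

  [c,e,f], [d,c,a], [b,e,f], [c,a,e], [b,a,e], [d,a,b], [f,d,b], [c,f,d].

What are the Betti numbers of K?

Take the total order a < b < c < d < e < f on the vertex set. Then K (dimension 2) consists of the simplices:

  0-simplices (6): a, b, c, d, e, f
  1-simplices (12): ab, ac, ad, ae, bd, be, bf, cd, ce, cf, df, ef
  2-simplices (8): abd, abe, acd, ace, bdf, bef, cdf, cef

so the chain groups are C_0 ≅ Z^6, C_1 ≅ Z^12, C_2 ≅ Z^8.

Boundary ∂_1: C_1 → C_0 maps an edge to its endpoints' difference, ∂[p,q] = q − p. For instance
  ∂ac = c − a.
This gives a 6×12 integer matrix of rank 5; reducing to Smith normal form yields diagonal entries (1,1,1,1,1).

The boundary map ∂_2: C_2 → C_1 maps a triangle to the signed sum of its edges. For instance
  ∂ace = ce − ae + ac,
  ∂abd = bd − ad + ab.
The 12×8 boundary matrix has rank 7 and Smith normal form diag(1,1,1,1,1,1,1).

Computing H_k = (kernel of ∂_k) / (image of ∂_{k+1}):

  H_0: rank C_0 − rank ∂_1 = 6 − 5 = 1, and the invariant factors of ∂_1 are all 1, so H_0 = Z.
  H_1: rank ker ∂_1 − rank ∂_2 = (12 − 5) − 7 = 0, and the invariant factors of ∂_2 are all 1, so H_1 = 0.
  H_2: rank ker ∂_2 − rank ∂_3 = (8 − 7) − 0 = 1, and there is no ∂_3, so H_2 = Z.

As a check, the Euler characteristic is 6 − 12 + 8 = 2, which agrees with 1 − 0 + 1 = 2.
(K is a triangulation of the 2-sphere S^2.)

Hence the Betti numbers are b_0 = 1, b_1 = 0, b_2 = 1.

b_0 = 1, b_1 = 0, b_2 = 1.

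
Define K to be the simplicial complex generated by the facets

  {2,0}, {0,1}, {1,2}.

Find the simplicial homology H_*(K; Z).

H_0 ≅ Z,  H_1 ≅ Z.

Order the vertices as 0 < 1 < 2. Listing each simplex with vertices in this order, K has dimension 1 with simplices:

  0-simplices (3): [0], [1], [2]
  1-simplices (3): [0,1], [0,2], [1,2]

Hence C_0 ≅ Z^3, C_1 ≅ Z^3.

Boundary ∂_1: C_1 → C_0 is given by ∂[p,q] = [q] − [p].
As a 3×3 matrix over Z this has rank 2, with invariant factors (1,1).

Now H_k = ker ∂_k / im ∂_{k+1}, so:

  H_0: rank C_0 − rank ∂_1 = 3 − 2 = 1, and the invariant factors of ∂_1 are all 1, so H_0 = Z.
  H_1: rank ker ∂_1 − rank ∂_2 = (3 − 2) − 0 = 1, and there is no ∂_2, so H_1 = Z.

As a check, the Euler characteristic is 3 − 3 = 0, which agrees with 1 − 1 = 0.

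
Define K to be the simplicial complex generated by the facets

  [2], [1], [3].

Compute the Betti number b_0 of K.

b_0 = 3.

Fix the vertex order 1 < 2 < 3 and write every simplex with vertices in increasing order. Then dim K = 0 and the simplices of K are:

  0-simplices (3): [1], [2], [3]

Hence C_0 ≅ Z^3.

Computing H_k = (kernel of ∂_k) / (image of ∂_{k+1}):

  H_0: rank C_0 − rank ∂_1 = 3 − 0 = 3, and there is no ∂_1, so H_0 ≅ Z^3.

(K is a triangulation of a set of 3 points.)

Hence the Betti numbers are b_0 = 3.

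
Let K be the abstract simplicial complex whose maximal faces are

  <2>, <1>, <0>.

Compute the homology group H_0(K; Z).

Order the vertices as 0 < 1 < 2. Listing each simplex with vertices in this order, K has dimension 0 with simplices:

  0-simplices (3): [0], [1], [2]

giving chain groups C_0 ≅ Z^3.

From H_k ≅ ker(∂_k) / im(∂_{k+1}) we obtain:

  H_0: rank C_0 − rank ∂_1 = 3 − 0 = 3, and there is no ∂_1, so H_0 = Z^3.

H_0 ≅ Z^3.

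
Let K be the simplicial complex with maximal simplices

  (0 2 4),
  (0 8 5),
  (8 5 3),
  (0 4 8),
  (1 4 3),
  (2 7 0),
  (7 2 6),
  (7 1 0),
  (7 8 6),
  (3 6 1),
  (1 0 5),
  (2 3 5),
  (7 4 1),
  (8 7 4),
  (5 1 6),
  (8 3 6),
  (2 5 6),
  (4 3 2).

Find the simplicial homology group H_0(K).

We work with the vertex ordering 0 < 1 < 2 < 3 < 4 < 5 < 6 < 7 < 8. The simplices of K, each written with vertices in increasing order, are:

  0-simplices (9): [0], [1], [2], [3], [4], [5], [6], [7], [8]
  1-simplices (27): (27 of them)
  2-simplices (18): [0,1,5], [0,1,7], [0,2,4], [0,2,7], [0,4,8], [0,5,8], [1,3,4], [1,3,6], [1,4,7], [1,5,6], [2,3,4], [2,3,5], [2,5,6], [2,6,7], [3,5,8], [3,6,8], [4,7,8], [6,7,8]

Hence C_0 ≅ Z^9, C_1 ≅ Z^27, C_2 ≅ Z^18.

∂_1: C_1 → C_0 is given by ∂[p,q] = [q] − [p]. For instance
  ∂[1,6] = [6] − [1].
This gives a 9×27 integer matrix of rank 8; reducing to Smith normal form yields diagonal entries (1,1,1,1,1,1,1,1).

∂_2: C_2 → C_1 sends each 2-simplex [p,q,r] to [q,r] − [p,r] + [p,q]. For instance
  ∂[0,2,4] = [2,4] − [0,4] + [0,2],
  ∂[0,1,7] = [1,7] − [0,7] + [0,1].
As a 27×18 matrix over Z this has rank 18, with invariant factors (1,1,1,1,1,1,1,1,1,1,1,1,1,1,1,1,1,2).

From H_k ≅ ker(∂_k) / im(∂_{k+1}) we obtain:

  H_0: rank C_0 − rank ∂_1 = 9 − 8 = 1, and the invariant factors of ∂_1 are all 1, so H_0 ≅ Z.

H_0 ≅ Z.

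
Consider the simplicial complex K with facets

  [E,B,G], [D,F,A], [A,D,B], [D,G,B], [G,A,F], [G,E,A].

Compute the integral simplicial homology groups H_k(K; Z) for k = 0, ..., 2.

H_0 = Z,  H_1 = Z,  H_2 = 0.

Take the total order A < B < D < E < F < G on the vertex set. Then K (dimension 2) consists of the simplices:

  0-simplices (6): A, B, D, E, F, G
  1-simplices (12): AB, AD, AE, AF, AG, BD, BE, BG, DF, DG, EG, FG
  2-simplices (6): ABD, ADF, AEG, AFG, BDG, BEG

Hence C_0 ≅ Z^6, C_1 ≅ Z^12, C_2 ≅ Z^6.

Boundary ∂_1: C_1 → C_0 is given by ∂[p,q] = [q] − [p]. For instance
  ∂AB = B − A.
The resulting 6×12 matrix has rank 5, and its Smith normal form has invariant factors (1,1,1,1,1).

∂_2: C_2 → C_1 maps a triangle to the signed sum of its edges. For instance
  ∂ABD = BD − AD + AB,
  ∂AEG = EG − AG + AE.
This gives a 12×6 integer matrix of rank 6; reducing to Smith normal form yields diagonal entries (1,1,1,1,1,1).

Computing H_k = (kernel of ∂_k) / (image of ∂_{k+1}):

  H_0: rank C_0 − rank ∂_1 = 6 − 5 = 1, and the invariant factors of ∂_1 are all 1, so H_0 ≅ Z.
  H_1: rank ker ∂_1 − rank ∂_2 = (12 − 5) − 6 = 1, and the invariant factors of ∂_2 are all 1, so H_1 ≅ Z.
  H_2: rank ker ∂_2 − rank ∂_3 = (6 − 6) − 0 = 0, and there is no ∂_3, so H_2 ≅ 0.

As a check, the Euler characteristic is 6 − 12 + 6 = 0, which agrees with 1 − 1 + 0 = 0.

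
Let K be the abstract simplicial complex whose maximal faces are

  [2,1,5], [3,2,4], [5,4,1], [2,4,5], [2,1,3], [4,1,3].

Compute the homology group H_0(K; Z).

H_0 ≅ Z.

We work with the vertex ordering 1 < 2 < 3 < 4 < 5. The simplices of K, each written with vertices in increasing order, are:

  0-simplices (5): [1], [2], [3], [4], [5]
  1-simplices (9): [1,2], [1,3], [1,4], [1,5], [2,3], [2,4], [2,5], [3,4], [4,5]
  2-simplices (6): [1,2,3], [1,2,5], [1,3,4], [1,4,5], [2,3,4], [2,4,5]

so the chain groups are C_0 ≅ Z^5, C_1 ≅ Z^9, C_2 ≅ Z^6.

∂_1: C_1 → C_0 is given by ∂[p,q] = [q] − [p].
This gives a 5×9 integer matrix of rank 4; reducing to Smith normal form yields diagonal entries (1,1,1,1).

The boundary map ∂_2: C_2 → C_1 acts by ∂[p,q,r] = [q,r] − [p,r] + [p,q]. For instance
  ∂[1,4,5] = [4,5] − [1,5] + [1,4],
  ∂[2,3,4] = [3,4] − [2,4] + [2,3].
The 9×6 boundary matrix has rank 5 and Smith normal form diag(1,1,1,1,1).

Reading off H_k = ker ∂_k / im ∂_{k+1}:

  H_0: rank C_0 − rank ∂_1 = 5 − 4 = 1, and the invariant factors of ∂_1 are all 1, so H_0 = Z.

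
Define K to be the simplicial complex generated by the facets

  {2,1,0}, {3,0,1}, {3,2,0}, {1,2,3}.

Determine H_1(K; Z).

H_1 = 0.

Fix the vertex order 0 < 1 < 2 < 3 and write every simplex with vertices in increasing order. Then dim K = 2 and the simplices of K are:

  0-simplices (4): [0], [1], [2], [3]
  1-simplices (6): [0,1], [0,2], [0,3], [1,2], [1,3], [2,3]
  2-simplices (4): [0,1,2], [0,1,3], [0,2,3], [1,2,3]

Hence C_0 ≅ Z^4, C_1 ≅ Z^6, C_2 ≅ Z^4.

The boundary map ∂_1: C_1 → C_0 maps an edge to its endpoints' difference, ∂[p,q] = q − p. For instance
  ∂[0,2] = [2] − [0].
This gives a 4×6 integer matrix of rank 3; reducing to Smith normal form yields diagonal entries (1,1,1).

The boundary map ∂_2: C_2 → C_1 acts by ∂[p,q,r] = [q,r] − [p,r] + [p,q]. For instance
  ∂[0,1,2] = [1,2] − [0,2] + [0,1],
  ∂[0,1,3] = [1,3] − [0,3] + [0,1].
The 6×4 boundary matrix has rank 3 and Smith normal form diag(1,1,1).

Reading off H_k = ker ∂_k / im ∂_{k+1}:

  H_1: rank ker ∂_1 − rank ∂_2 = (6 − 3) − 3 = 0, and the invariant factors of ∂_2 are all 1, so H_1 = 0.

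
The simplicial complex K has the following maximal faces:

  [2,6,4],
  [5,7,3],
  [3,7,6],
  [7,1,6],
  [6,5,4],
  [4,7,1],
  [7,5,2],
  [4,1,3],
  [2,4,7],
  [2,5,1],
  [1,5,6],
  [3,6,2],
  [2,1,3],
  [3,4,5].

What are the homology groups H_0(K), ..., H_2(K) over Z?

Take the total order 1 < 2 < 3 < 4 < 5 < 6 < 7 on the vertex set. Then K (dimension 2) consists of the simplices:

  0-simplices (7): [1], [2], [3], [4], [5], [6], [7]
  1-simplices (21): [1,2], [1,3], [1,4], [1,5], [1,6], [1,7], [2,3], [2,4], [2,5], [2,6], [2,7], [3,4], [3,5], [3,6], [3,7], [4,5], [4,6], [4,7], [5,6], [5,7], [6,7]
  2-simplices (14): [1,2,3], [1,2,5], [1,3,4], [1,4,7], [1,5,6], [1,6,7], [2,3,6], [2,4,6], [2,4,7], [2,5,7], [3,4,5], [3,5,7], [3,6,7], [4,5,6]

Hence C_0 ≅ Z^7, C_1 ≅ Z^21, C_2 ≅ Z^14.

∂_1: C_1 → C_0 sends each edge [p,q] (with p < q) to q − p. For instance
  ∂[1,3] = [3] − [1].
The 7×21 boundary matrix has rank 6 and Smith normal form diag(1,1,1,1,1,1).

Boundary ∂_2: C_2 → C_1 sends each 2-simplex [p,q,r] to [q,r] − [p,r] + [p,q]. For instance
  ∂[4,5,6] = [5,6] − [4,6] + [4,5],
  ∂[1,4,7] = [4,7] − [1,7] + [1,4].
The 21×14 boundary matrix has rank 13 and Smith normal form diag(1,1,1,1,1,1,1,1,1,1,1,1,1).

Reading off H_k = ker ∂_k / im ∂_{k+1}:

  H_0: rank C_0 − rank ∂_1 = 7 − 6 = 1, and the invariant factors of ∂_1 are all 1, so H_0 = Z.
  H_1: rank ker ∂_1 − rank ∂_2 = (21 − 6) − 13 = 2, and the invariant factors of ∂_2 are all 1, so H_1 = Z^2.
  H_2: rank ker ∂_2 − rank ∂_3 = (14 − 13) − 0 = 1, and there is no ∂_3, so H_2 = Z.

As a check, the Euler characteristic is 7 − 21 + 14 = 0, which agrees with 1 − 2 + 1 = 0.

H_0 = Z,  H_1 = Z^2,  H_2 = Z.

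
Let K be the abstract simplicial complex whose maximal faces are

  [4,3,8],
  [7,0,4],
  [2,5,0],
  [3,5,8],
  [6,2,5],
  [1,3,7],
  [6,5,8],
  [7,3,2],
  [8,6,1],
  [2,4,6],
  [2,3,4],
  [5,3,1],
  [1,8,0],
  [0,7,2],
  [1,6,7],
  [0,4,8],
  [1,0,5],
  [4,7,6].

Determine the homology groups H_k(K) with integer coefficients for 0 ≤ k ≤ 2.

We work with the vertex ordering 0 < 1 < 2 < 3 < 4 < 5 < 6 < 7 < 8. The simplices of K, each written with vertices in increasing order, are:

  0-simplices (9): [0], [1], [2], [3], [4], [5], [6], [7], [8]
  1-simplices (27): (27 of them)
  2-simplices (18): [0,1,5], [0,1,8], [0,2,5], [0,2,7], [0,4,7], [0,4,8], [1,3,5], [1,3,7], [1,6,7], [1,6,8], [2,3,4], [2,3,7], [2,4,6], [2,5,6], [3,4,8], [3,5,8], [4,6,7], [5,6,8]

so the chain groups are C_0 ≅ Z^9, C_1 ≅ Z^27, C_2 ≅ Z^18.

The boundary map ∂_1: C_1 → C_0 sends each edge [p,q] (with p < q) to q − p. For instance
  ∂[2,6] = [6] − [2].
The 9×27 boundary matrix has rank 8 and Smith normal form diag(1,1,1,1,1,1,1,1).

The boundary map ∂_2: C_2 → C_1 acts by ∂[p,q,r] = [q,r] − [p,r] + [p,q]. For instance
  ∂[1,3,7] = [3,7] − [1,7] + [1,3],
  ∂[2,4,6] = [4,6] − [2,6] + [2,4].
This gives a 27×18 integer matrix of rank 18; reducing to Smith normal form yields diagonal entries (1,1,1,1,1,1,1,1,1,1,1,1,1,1,1,1,1,2).

Reading off H_k = ker ∂_k / im ∂_{k+1}:

  H_0: rank C_0 − rank ∂_1 = 9 − 8 = 1, and the invariant factors of ∂_1 are all 1, so H_0 ≅ Z.
  H_1: rank ker ∂_1 − rank ∂_2 = (27 − 8) − 18 = 1, and ∂_2 has invariant factor 2 > 1, so H_1 ≅ Z ⊕ Z/2.
  H_2: rank ker ∂_2 − rank ∂_3 = (18 − 18) − 0 = 0, and there is no ∂_3, so H_2 ≅ 0.

As a check, the Euler characteristic is 9 − 27 + 18 = 0, which agrees with 1 − 1 + 0 = 0.

H_0 = Z,  H_1 = Z ⊕ Z/2,  H_2 = 0.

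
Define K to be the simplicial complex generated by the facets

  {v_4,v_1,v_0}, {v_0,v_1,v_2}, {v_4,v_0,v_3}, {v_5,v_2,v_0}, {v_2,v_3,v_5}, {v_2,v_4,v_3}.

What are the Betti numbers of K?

b_0 = 1, b_1 = 1, b_2 = 0.

We work with the vertex ordering v_0 < v_1 < v_2 < v_3 < v_4 < v_5. The simplices of K, each written with vertices in increasing order, are:

  0-simplices (6): [v_0], [v_1], [v_2], [v_3], [v_4], [v_5]
  1-simplices (12): [v_0,v_1], [v_0,v_2], [v_0,v_3], [v_0,v_4], [v_0,v_5], [v_1,v_2], [v_1,v_4], [v_2,v_3], [v_2,v_4], [v_2,v_5], [v_3,v_4], [v_3,v_5]
  2-simplices (6): [v_0,v_1,v_2], [v_0,v_1,v_4], [v_0,v_2,v_5], [v_0,v_3,v_4], [v_2,v_3,v_4], [v_2,v_3,v_5]

Hence C_0 ≅ Z^6, C_1 ≅ Z^12, C_2 ≅ Z^6.

The boundary map ∂_1: C_1 → C_0 is given by ∂[p,q] = [q] − [p]. For instance
  ∂[v_2,v_3] = [v_3] − [v_2].
This gives a 6×12 integer matrix of rank 5; reducing to Smith normal form yields diagonal entries (1,1,1,1,1).

∂_2: C_2 → C_1 acts by ∂[p,q,r] = [q,r] − [p,r] + [p,q]. For instance
  ∂[v_2,v_3,v_5] = [v_3,v_5] − [v_2,v_5] + [v_2,v_3],
  ∂[v_0,v_3,v_4] = [v_3,v_4] − [v_0,v_4] + [v_0,v_3].
As a 12×6 matrix over Z this has rank 6, with invariant factors (1,1,1,1,1,1).

Now H_k = ker ∂_k / im ∂_{k+1}, so:

  H_0: rank C_0 − rank ∂_1 = 6 − 5 = 1, and the invariant factors of ∂_1 are all 1, so H_0 ≅ Z.
  H_1: rank ker ∂_1 − rank ∂_2 = (12 − 5) − 6 = 1, and the invariant factors of ∂_2 are all 1, so H_1 ≅ Z.
  H_2: rank ker ∂_2 − rank ∂_3 = (6 − 6) − 0 = 0, and there is no ∂_3, so H_2 ≅ 0.

Hence the Betti numbers are b_0 = 1, b_1 = 1, b_2 = 0.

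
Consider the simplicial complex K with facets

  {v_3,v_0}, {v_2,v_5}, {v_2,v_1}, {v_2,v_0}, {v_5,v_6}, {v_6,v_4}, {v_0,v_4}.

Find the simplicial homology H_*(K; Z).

H_0 = Z,  H_1 = Z.

Take the total order v_0 < v_1 < v_2 < v_3 < v_4 < v_5 < v_6 on the vertex set. Then K (dimension 1) consists of the simplices:

  0-simplices (7): [v_0], [v_1], [v_2], [v_3], [v_4], [v_5], [v_6]
  1-simplices (7): [v_0,v_2], [v_0,v_3], [v_0,v_4], [v_1,v_2], [v_2,v_5], [v_4,v_6], [v_5,v_6]

giving chain groups C_0 ≅ Z^7, C_1 ≅ Z^7.

Boundary ∂_1: C_1 → C_0 maps an edge to its endpoints' difference, ∂[p,q] = q − p. For instance
  ∂[v_0,v_3] = [v_3] − [v_0].
The 7×7 boundary matrix has rank 6 and Smith normal form diag(1,1,1,1,1,1).

Now H_k = ker ∂_k / im ∂_{k+1}, so:

  H_0: rank C_0 − rank ∂_1 = 7 − 6 = 1, and the invariant factors of ∂_1 are all 1, so H_0 = Z.
  H_1: rank ker ∂_1 − rank ∂_2 = (7 − 6) − 0 = 1, and there is no ∂_2, so H_1 = Z.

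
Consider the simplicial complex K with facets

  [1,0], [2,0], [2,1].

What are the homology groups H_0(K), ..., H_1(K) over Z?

H_0 ≅ Z,  H_1 ≅ Z.

Fix the vertex order 0 < 1 < 2 and write every simplex with vertices in increasing order. Then dim K = 1 and the simplices of K are:

  0-simplices (3): [0], [1], [2]
  1-simplices (3): [0,1], [0,2], [1,2]

so the chain groups are C_0 ≅ Z^3, C_1 ≅ Z^3.

The boundary map ∂_1: C_1 → C_0 is given by ∂[p,q] = [q] − [p].
As a 3×3 matrix over Z this has rank 2, with invariant factors (1,1).

Computing H_k = (kernel of ∂_k) / (image of ∂_{k+1}):

  H_0: rank C_0 − rank ∂_1 = 3 − 2 = 1, and the invariant factors of ∂_1 are all 1, so H_0 = Z.
  H_1: rank ker ∂_1 − rank ∂_2 = (3 − 2) − 0 = 1, and there is no ∂_2, so H_1 = Z.

As a check, the Euler characteristic is 3 − 3 = 0, which agrees with 1 − 1 = 0.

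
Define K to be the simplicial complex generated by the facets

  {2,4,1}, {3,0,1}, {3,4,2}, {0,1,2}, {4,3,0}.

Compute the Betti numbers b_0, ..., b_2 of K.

b_0 = 1, b_1 = 1, b_2 = 0.

K has 5 vertices, 10 edges, 5 triangles.
rank ∂_0 = 0, rank ∂_1 = 4 ⇒ b_0 = 5 − 0 − 4 = 1; all invariant factors of ∂_1 are 1 so no torsion. So H_0 = Z.
rank ∂_1 = 4, rank ∂_2 = 5 ⇒ b_1 = 10 − 4 − 5 = 1; all invariant factors of ∂_2 are 1 so no torsion. So H_1 = Z.
rank ∂_2 = 5, rank ∂_3 = 0 ⇒ b_2 = 5 − 5 − 0 = 0. So H_2 = 0.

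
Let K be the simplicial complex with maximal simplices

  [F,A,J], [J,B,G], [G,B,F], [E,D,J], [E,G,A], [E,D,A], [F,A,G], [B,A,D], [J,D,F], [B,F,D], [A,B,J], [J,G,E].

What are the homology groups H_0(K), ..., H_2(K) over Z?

H_0 ≅ Z,  H_1 ≅ Z_2,  H_2 = 0.

We work with the vertex ordering A < B < D < E < F < G < J. The simplices of K, each written with vertices in increasing order, are:

  0-simplices (7): A, B, D, E, F, G, J
  1-simplices (18): AB, AD, AE, AF, AG, AJ, BD, BF, BG, BJ, DE, DF, DJ, EG, EJ, FG, FJ, GJ
  2-simplices (12): ABD, ABJ, ADE, AEG, AFG, AFJ, BDF, BFG, BGJ, DEJ, DFJ, EGJ

giving chain groups C_0 ≅ Z^7, C_1 ≅ Z^18, C_2 ≅ Z^12.

∂_1: C_1 → C_0 is given by ∂[p,q] = [q] − [p]. For instance
  ∂AF = F − A.
This gives a 7×18 integer matrix of rank 6; reducing to Smith normal form yields diagonal entries (1,1,1,1,1,1).

Boundary ∂_2: C_2 → C_1 sends each 2-simplex [p,q,r] to [q,r] − [p,r] + [p,q]. For instance
  ∂BFG = FG − BG + BF,
  ∂DEJ = EJ − DJ + DE.
The resulting 18×12 matrix has rank 12, and its Smith normal form has invariant factors (1,1,1,1,1,1,1,1,1,1,1,2).

Now H_k = ker ∂_k / im ∂_{k+1}, so:

  H_0: rank C_0 − rank ∂_1 = 7 − 6 = 1, and the invariant factors of ∂_1 are all 1, so H_0 ≅ Z.
  H_1: rank ker ∂_1 − rank ∂_2 = (18 − 6) − 12 = 0, and ∂_2 has invariant factor 2 > 1, so H_1 ≅ Z_2.
  H_2: rank ker ∂_2 − rank ∂_3 = (12 − 12) − 0 = 0, and there is no ∂_3, so H_2 ≅ 0.

As a check, the Euler characteristic is 7 − 18 + 12 = 1, which agrees with 1 − 0 + 0 = 1.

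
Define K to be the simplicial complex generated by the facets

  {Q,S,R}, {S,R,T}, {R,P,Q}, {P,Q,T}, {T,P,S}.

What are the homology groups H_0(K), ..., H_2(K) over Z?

Order the vertices as P < Q < R < S < T. Listing each simplex with vertices in this order, K has dimension 2 with simplices:

  0-simplices (5): P, Q, R, S, T
  1-simplices (10): PQ, PR, PS, PT, QR, QS, QT, RS, RT, ST
  2-simplices (5): PQR, PQT, PST, QRS, RST

so the chain groups are C_0 ≅ Z^5, C_1 ≅ Z^10, C_2 ≅ Z^5.

∂_1: C_1 → C_0 maps an edge to its endpoints' difference, ∂[p,q] = q − p.
As a 5×10 matrix over Z this has rank 4, with invariant factors (1,1,1,1).

The boundary map ∂_2: C_2 → C_1 sends each 2-simplex [p,q,r] to [q,r] − [p,r] + [p,q]. For instance
  ∂PQR = QR − PR + PQ,
  ∂PQT = QT − PT + PQ.
As a 10×5 matrix over Z this has rank 5, with invariant factors (1,1,1,1,1).

Now H_k = ker ∂_k / im ∂_{k+1}, so:

  H_0: rank C_0 − rank ∂_1 = 5 − 4 = 1, and the invariant factors of ∂_1 are all 1, so H_0 = Z.
  H_1: rank ker ∂_1 − rank ∂_2 = (10 − 4) − 5 = 1, and the invariant factors of ∂_2 are all 1, so H_1 = Z.
  H_2: rank ker ∂_2 − rank ∂_3 = (5 − 5) − 0 = 0, and there is no ∂_3, so H_2 = 0.

As a check, the Euler characteristic is 5 − 10 + 5 = 0, which agrees with 1 − 1 + 0 = 0.
(K is a triangulation of the Möbius band.)

H_0 ≅ Z,  H_1 ≅ Z,  H_2 = 0.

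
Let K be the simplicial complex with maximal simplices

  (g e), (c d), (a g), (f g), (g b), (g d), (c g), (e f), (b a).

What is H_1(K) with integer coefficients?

H_1 ≅ Z^3.

Order the vertices as a < b < c < d < e < f < g. Listing each simplex with vertices in this order, K has dimension 1 with simplices:

  0-simplices (7): a, b, c, d, e, f, g
  1-simplices (9): ab, ag, bg, cd, cg, dg, ef, eg, fg

so the chain groups are C_0 ≅ Z^7, C_1 ≅ Z^9.

∂_1: C_1 → C_0 sends each edge [p,q] (with p < q) to q − p.
The 7×9 boundary matrix has rank 6 and Smith normal form diag(1,1,1,1,1,1).

Reading off H_k = ker ∂_k / im ∂_{k+1}:

  H_1: rank ker ∂_1 − rank ∂_2 = (9 − 6) − 0 = 3, and there is no ∂_2, so H_1 = Z^3.

(K is a triangulation of a wedge of 3 circles.)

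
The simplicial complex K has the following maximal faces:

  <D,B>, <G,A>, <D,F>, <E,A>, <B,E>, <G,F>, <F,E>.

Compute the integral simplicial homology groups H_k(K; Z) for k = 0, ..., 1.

Order the vertices as A < B < D < E < F < G. Listing each simplex with vertices in this order, K has dimension 1 with simplices:

  0-simplices (6): A, B, D, E, F, G
  1-simplices (7): AE, AG, BD, BE, DF, EF, FG

so the chain groups are C_0 ≅ Z^6, C_1 ≅ Z^7.

The boundary map ∂_1: C_1 → C_0 maps an edge to its endpoints' difference, ∂[p,q] = q − p. For instance
  ∂DF = F − D.
This gives a 6×7 integer matrix of rank 5; reducing to Smith normal form yields diagonal entries (1,1,1,1,1).

From H_k ≅ ker(∂_k) / im(∂_{k+1}) we obtain:

  H_0: rank C_0 − rank ∂_1 = 6 − 5 = 1, and the invariant factors of ∂_1 are all 1, so H_0 ≅ Z.
  H_1: rank ker ∂_1 − rank ∂_2 = (7 − 5) − 0 = 2, and there is no ∂_2, so H_1 ≅ Z^2.

H_0 = Z,  H_1 = Z^2.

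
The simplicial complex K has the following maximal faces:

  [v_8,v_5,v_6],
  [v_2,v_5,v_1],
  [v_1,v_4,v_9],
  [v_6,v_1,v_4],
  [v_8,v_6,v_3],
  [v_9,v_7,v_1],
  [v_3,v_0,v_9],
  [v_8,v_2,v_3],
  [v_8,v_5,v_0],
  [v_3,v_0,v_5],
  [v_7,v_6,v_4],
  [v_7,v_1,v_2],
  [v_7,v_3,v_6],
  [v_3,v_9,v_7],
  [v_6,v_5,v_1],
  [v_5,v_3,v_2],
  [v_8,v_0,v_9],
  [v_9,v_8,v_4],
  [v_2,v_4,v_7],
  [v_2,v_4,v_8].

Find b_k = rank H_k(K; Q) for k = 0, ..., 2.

K has 10 vertices, 30 edges, 20 triangles.
rank ∂_0 = 0, rank ∂_1 = 9 ⇒ b_0 = 10 − 0 − 9 = 1; all invariant factors of ∂_1 are 1 so no torsion. So H_0 ≅ Z.
rank ∂_1 = 9, rank ∂_2 = 20 ⇒ b_1 = 30 − 9 − 20 = 1; ∂_2 has invariant factor(s) [2] giving torsion. So H_1 ≅ Z ⊕ Z/2.
rank ∂_2 = 20, rank ∂_3 = 0 ⇒ b_2 = 20 − 20 − 0 = 0. So H_2 ≅ 0.

b_0 = 1, b_1 = 1, b_2 = 0.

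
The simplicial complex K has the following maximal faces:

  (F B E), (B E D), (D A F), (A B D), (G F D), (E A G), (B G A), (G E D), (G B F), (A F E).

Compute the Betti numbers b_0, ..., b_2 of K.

b_0 = 1, b_1 = 0, b_2 = 0.

Fix the vertex order A < B < D < E < F < G and write every simplex with vertices in increasing order. Then dim K = 2 and the simplices of K are:

  0-simplices (6): A, B, D, E, F, G
  1-simplices (15): AB, AD, AE, AF, AG, BD, BE, BF, BG, DE, DF, DG, EF, EG, FG
  2-simplices (10): ABD, ABG, ADF, AEF, AEG, BDE, BEF, BFG, DEG, DFG

giving chain groups C_0 ≅ Z^6, C_1 ≅ Z^15, C_2 ≅ Z^10.

Boundary ∂_1: C_1 → C_0 is given by ∂[p,q] = [q] − [p]. For instance
  ∂BD = D − B.
This gives a 6×15 integer matrix of rank 5; reducing to Smith normal form yields diagonal entries (1,1,1,1,1).

Boundary ∂_2: C_2 → C_1 acts by ∂[p,q,r] = [q,r] − [p,r] + [p,q]. For instance
  ∂AEF = EF − AF + AE,
  ∂ABG = BG − AG + AB.
This gives a 15×10 integer matrix of rank 10; reducing to Smith normal form yields diagonal entries (1,1,1,1,1,1,1,1,1,2).

Now H_k = ker ∂_k / im ∂_{k+1}, so:

  H_0: rank C_0 − rank ∂_1 = 6 − 5 = 1, and the invariant factors of ∂_1 are all 1, so H_0 = Z.
  H_1: rank ker ∂_1 − rank ∂_2 = (15 − 5) − 10 = 0, and ∂_2 has invariant factor 2 > 1, so H_1 = Z_2.
  H_2: rank ker ∂_2 − rank ∂_3 = (10 − 10) − 0 = 0, and there is no ∂_3, so H_2 = 0.

As a check, the Euler characteristic is 6 − 15 + 10 = 1, which agrees with 1 − 0 + 0 = 1.

Hence the Betti numbers are b_0 = 1, b_1 = 0, b_2 = 0.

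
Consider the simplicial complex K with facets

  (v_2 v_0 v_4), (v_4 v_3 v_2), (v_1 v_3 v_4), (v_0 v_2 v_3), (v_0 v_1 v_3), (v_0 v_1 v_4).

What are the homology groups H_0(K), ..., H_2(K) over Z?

H_0 ≅ Z,  H_1 = 0,  H_2 ≅ Z.

Order the vertices as v_0 < v_1 < v_2 < v_3 < v_4. Listing each simplex with vertices in this order, K has dimension 2 with simplices:

  0-simplices (5): [v_0], [v_1], [v_2], [v_3], [v_4]
  1-simplices (9): [v_0,v_1], [v_0,v_2], [v_0,v_3], [v_0,v_4], [v_1,v_3], [v_1,v_4], [v_2,v_3], [v_2,v_4], [v_3,v_4]
  2-simplices (6): [v_0,v_1,v_3], [v_0,v_1,v_4], [v_0,v_2,v_3], [v_0,v_2,v_4], [v_1,v_3,v_4], [v_2,v_3,v_4]

giving chain groups C_0 ≅ Z^5, C_1 ≅ Z^9, C_2 ≅ Z^6.

The boundary map ∂_1: C_1 → C_0 sends each edge [p,q] (with p < q) to q − p.
This gives a 5×9 integer matrix of rank 4; reducing to Smith normal form yields diagonal entries (1,1,1,1).

∂_2: C_2 → C_1 maps a triangle to the signed sum of its edges. For instance
  ∂[v_0,v_1,v_4] = [v_1,v_4] − [v_0,v_4] + [v_0,v_1],
  ∂[v_2,v_3,v_4] = [v_3,v_4] − [v_2,v_4] + [v_2,v_3].
The resulting 9×6 matrix has rank 5, and its Smith normal form has invariant factors (1,1,1,1,1).

Reading off H_k = ker ∂_k / im ∂_{k+1}:

  H_0: rank C_0 − rank ∂_1 = 5 − 4 = 1, and the invariant factors of ∂_1 are all 1, so H_0 = Z.
  H_1: rank ker ∂_1 − rank ∂_2 = (9 − 4) − 5 = 0, and the invariant factors of ∂_2 are all 1, so H_1 = 0.
  H_2: rank ker ∂_2 − rank ∂_3 = (6 − 5) − 0 = 1, and there is no ∂_3, so H_2 = Z.

(K is a triangulation of the 2-sphere S^2.)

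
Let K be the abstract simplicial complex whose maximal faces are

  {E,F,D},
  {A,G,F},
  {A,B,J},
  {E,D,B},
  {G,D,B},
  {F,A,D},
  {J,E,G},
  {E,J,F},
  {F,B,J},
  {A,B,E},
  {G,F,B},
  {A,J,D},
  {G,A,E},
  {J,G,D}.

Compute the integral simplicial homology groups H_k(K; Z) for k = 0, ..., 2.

Order the vertices as A < B < D < E < F < G < J. Listing each simplex with vertices in this order, K has dimension 2 with simplices:

  0-simplices (7): A, B, D, E, F, G, J
  1-simplices (21): AB, AD, AE, AF, AG, AJ, BD, BE, BF, BG, BJ, DE, DF, DG, DJ, EF, EG, EJ, FG, FJ, GJ
  2-simplices (14): ABE, ABJ, ADF, ADJ, AEG, AFG, BDE, BDG, BFG, BFJ, DEF, DGJ, EFJ, EGJ

Hence C_0 ≅ Z^7, C_1 ≅ Z^21, C_2 ≅ Z^14.

The boundary map ∂_1: C_1 → C_0 sends each edge [p,q] (with p < q) to q − p. For instance
  ∂BG = G − B.
The resulting 7×21 matrix has rank 6, and its Smith normal form has invariant factors (1,1,1,1,1,1).

∂_2: C_2 → C_1 maps a triangle to the signed sum of its edges. For instance
  ∂DGJ = GJ − DJ + DG,
  ∂ABJ = BJ − AJ + AB.
As a 21×14 matrix over Z this has rank 13, with invariant factors (1,1,1,1,1,1,1,1,1,1,1,1,1).

Now H_k = ker ∂_k / im ∂_{k+1}, so:

  H_0: rank C_0 − rank ∂_1 = 7 − 6 = 1, and the invariant factors of ∂_1 are all 1, so H_0 = Z.
  H_1: rank ker ∂_1 − rank ∂_2 = (21 − 6) − 13 = 2, and the invariant factors of ∂_2 are all 1, so H_1 = Z^2.
  H_2: rank ker ∂_2 − rank ∂_3 = (14 − 13) − 0 = 1, and there is no ∂_3, so H_2 = Z.

H_0 ≅ Z,  H_1 ≅ Z^2,  H_2 ≅ Z.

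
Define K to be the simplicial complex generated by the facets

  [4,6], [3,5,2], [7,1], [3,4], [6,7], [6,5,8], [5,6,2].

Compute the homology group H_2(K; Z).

Order the vertices as 1 < 2 < 3 < 4 < 5 < 6 < 7 < 8. Listing each simplex with vertices in this order, K has dimension 2 with simplices:

  0-simplices (8): [1], [2], [3], [4], [5], [6], [7], [8]
  1-simplices (11): [1,7], [2,3], [2,5], [2,6], [3,4], [3,5], [4,6], [5,6], [5,8], [6,7], [6,8]
  2-simplices (3): [2,3,5], [2,5,6], [5,6,8]

giving chain groups C_0 ≅ Z^8, C_1 ≅ Z^11, C_2 ≅ Z^3.

Boundary ∂_1: C_1 → C_0 sends each edge [p,q] (with p < q) to q − p. For instance
  ∂[1,7] = [7] − [1].
This gives a 8×11 integer matrix of rank 7; reducing to Smith normal form yields diagonal entries (1,1,1,1,1,1,1).

Boundary ∂_2: C_2 → C_1 maps a triangle to the signed sum of its edges. For instance
  ∂[2,5,6] = [5,6] − [2,6] + [2,5],
  ∂[2,3,5] = [3,5] − [2,5] + [2,3].
The 11×3 boundary matrix has rank 3 and Smith normal form diag(1,1,1).

Computing H_k = (kernel of ∂_k) / (image of ∂_{k+1}):

  H_2: rank ker ∂_2 − rank ∂_3 = (3 − 3) − 0 = 0, and there is no ∂_3, so H_2 ≅ 0.

H_2 = 0.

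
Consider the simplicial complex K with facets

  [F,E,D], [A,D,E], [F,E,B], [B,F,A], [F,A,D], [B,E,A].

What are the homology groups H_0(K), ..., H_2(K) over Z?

H_0 = Z,  H_1 = 0,  H_2 = Z.

We work with the vertex ordering A < B < D < E < F. The simplices of K, each written with vertices in increasing order, are:

  0-simplices (5): A, B, D, E, F
  1-simplices (9): AB, AD, AE, AF, BE, BF, DE, DF, EF
  2-simplices (6): ABE, ABF, ADE, ADF, BEF, DEF

giving chain groups C_0 ≅ Z^5, C_1 ≅ Z^9, C_2 ≅ Z^6.

∂_1: C_1 → C_0 is given by ∂[p,q] = [q] − [p].
The 5×9 boundary matrix has rank 4 and Smith normal form diag(1,1,1,1).

Boundary ∂_2: C_2 → C_1 sends each 2-simplex [p,q,r] to [q,r] − [p,r] + [p,q]. For instance
  ∂BEF = EF − BF + BE,
  ∂ABE = BE − AE + AB.
The resulting 9×6 matrix has rank 5, and its Smith normal form has invariant factors (1,1,1,1,1).

From H_k ≅ ker(∂_k) / im(∂_{k+1}) we obtain:

  H_0: rank C_0 − rank ∂_1 = 5 − 4 = 1, and the invariant factors of ∂_1 are all 1, so H_0 = Z.
  H_1: rank ker ∂_1 − rank ∂_2 = (9 − 4) − 5 = 0, and the invariant factors of ∂_2 are all 1, so H_1 = 0.
  H_2: rank ker ∂_2 − rank ∂_3 = (6 − 5) − 0 = 1, and there is no ∂_3, so H_2 = Z.

As a check, the Euler characteristic is 5 − 9 + 6 = 2, which agrees with 1 − 0 + 1 = 2.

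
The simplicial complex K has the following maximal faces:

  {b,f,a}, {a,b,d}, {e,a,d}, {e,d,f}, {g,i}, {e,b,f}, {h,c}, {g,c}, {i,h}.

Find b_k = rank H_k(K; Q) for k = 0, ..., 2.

b_0 = 2, b_1 = 2, b_2 = 0.

Order the vertices as a < b < c < d < e < f < g < h < i. Listing each simplex with vertices in this order, K has dimension 2 with simplices:

  0-simplices (9): a, b, c, d, e, f, g, h, i
  1-simplices (14): ab, ad, ae, af, bd, be, bf, cg, ch, de, df, ef, gi, hi
  2-simplices (5): abd, abf, ade, bef, def

giving chain groups C_0 ≅ Z^9, C_1 ≅ Z^14, C_2 ≅ Z^5.

∂_1: C_1 → C_0 maps an edge to its endpoints' difference, ∂[p,q] = q − p.
The 9×14 boundary matrix has rank 7 and Smith normal form diag(1,1,1,1,1,1,1).

Boundary ∂_2: C_2 → C_1 sends each 2-simplex [p,q,r] to [q,r] − [p,r] + [p,q]. For instance
  ∂bef = ef − bf + be,
  ∂ade = de − ae + ad.
As a 14×5 matrix over Z this has rank 5, with invariant factors (1,1,1,1,1).

Reading off H_k = ker ∂_k / im ∂_{k+1}:

  H_0: rank C_0 − rank ∂_1 = 9 − 7 = 2, and the invariant factors of ∂_1 are all 1, so H_0 ≅ Z^2.
  H_1: rank ker ∂_1 − rank ∂_2 = (14 − 7) − 5 = 2, and the invariant factors of ∂_2 are all 1, so H_1 ≅ Z^2.
  H_2: rank ker ∂_2 − rank ∂_3 = (5 − 5) − 0 = 0, and there is no ∂_3, so H_2 ≅ 0.

(K is a triangulation of the disjoint union of the Möbius band and the circle S^1.)

Hence the Betti numbers are b_0 = 2, b_1 = 2, b_2 = 0.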